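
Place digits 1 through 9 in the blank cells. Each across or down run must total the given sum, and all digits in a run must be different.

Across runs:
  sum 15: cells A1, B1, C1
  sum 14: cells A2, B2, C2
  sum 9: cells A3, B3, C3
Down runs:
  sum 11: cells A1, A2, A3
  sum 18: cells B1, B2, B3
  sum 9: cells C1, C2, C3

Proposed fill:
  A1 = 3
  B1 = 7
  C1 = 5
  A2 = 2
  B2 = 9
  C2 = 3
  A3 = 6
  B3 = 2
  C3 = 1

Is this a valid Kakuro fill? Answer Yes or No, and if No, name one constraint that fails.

Yes

Across: 3+7+5=15; 2+9+3=14; 6+2+1=9. Down: 3+2+6=11; 7+9+2=18; 5+3+1=9. No digit repeats within any run.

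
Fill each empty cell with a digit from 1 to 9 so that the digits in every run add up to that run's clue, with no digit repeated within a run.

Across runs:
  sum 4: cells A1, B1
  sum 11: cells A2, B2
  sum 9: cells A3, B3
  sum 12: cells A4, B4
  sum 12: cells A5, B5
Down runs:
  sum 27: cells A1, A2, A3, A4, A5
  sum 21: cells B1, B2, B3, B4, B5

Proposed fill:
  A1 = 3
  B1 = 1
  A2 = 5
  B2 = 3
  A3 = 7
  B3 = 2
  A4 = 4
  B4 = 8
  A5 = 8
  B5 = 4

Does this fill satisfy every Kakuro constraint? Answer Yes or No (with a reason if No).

No — the across run A2–B2 sums to 8, not 11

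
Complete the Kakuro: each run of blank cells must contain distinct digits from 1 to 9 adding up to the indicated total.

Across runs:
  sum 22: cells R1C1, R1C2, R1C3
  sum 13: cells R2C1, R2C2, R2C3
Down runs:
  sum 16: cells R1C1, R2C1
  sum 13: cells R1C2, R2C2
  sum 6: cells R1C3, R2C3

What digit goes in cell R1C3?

5

16 in 2 cells must be {7,9}.
The 22 across and the 6 down share only 5, so R1C3 = 5.
R2C3 = 6 − 5 = 1 completes the 6 down.
Given what's placed, R1C1 must be 9 to fit the 22 across and 16 down.
R1C2 = 22 − 14 = 8 completes the 22 across.
R2C1 = 16 − 9 = 7 completes the 16 down.
R2C2 = 13 − 8 = 5 completes the 13 across.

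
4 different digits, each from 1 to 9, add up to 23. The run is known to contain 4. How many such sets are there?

4 distinct digits from 1–9 sum between 10 and 30.
Keeping only sets containing 4.
Enumerating: {2,4,8,9}, {3,4,7,9}, {4,5,6,8}.

3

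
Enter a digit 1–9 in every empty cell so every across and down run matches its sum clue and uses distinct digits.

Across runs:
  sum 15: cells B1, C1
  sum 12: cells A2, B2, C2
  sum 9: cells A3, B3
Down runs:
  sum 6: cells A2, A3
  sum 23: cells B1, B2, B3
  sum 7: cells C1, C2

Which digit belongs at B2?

6

23 in 3 cells must be {6,8,9}.
The 15 across and the 7 down share only 6, so C1 = 6.
C2 = 7 − 6 = 1 completes the 7 down.
B1 = 15 − 6 = 9 completes the 15 across.
No cell is forced outright now. B2 can only be 6 or 8 (the digits allowed by both its 12 across and its 23 down). If B2 = 8: then A2 would have to be in {3} for the 12 across but in {1,2,4,5} for the 6 down — contradiction. So B2 = 6.
A2 = 12 − 7 = 5 completes the 12 across.
A3 = 6 − 5 = 1 completes the 6 down.
B3 = 9 − 1 = 8 completes the 9 across.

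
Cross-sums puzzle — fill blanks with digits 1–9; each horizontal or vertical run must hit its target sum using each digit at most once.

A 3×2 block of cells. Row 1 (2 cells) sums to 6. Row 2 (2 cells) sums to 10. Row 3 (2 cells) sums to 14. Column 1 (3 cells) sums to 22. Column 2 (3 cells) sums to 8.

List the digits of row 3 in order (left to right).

9 5

The 6 across and the 22 down share only 5, so (1,1) = 5.
(1,2) = 6 − 5 = 1 completes the 6 across.
Given what's placed, (3,2) must be 5 to fit the 14 across and 8 down.
(2,2) = 8 − 6 = 2 completes the 8 down.
(3,1) = 14 − 5 = 9 completes the 14 across.
(2,1) = 10 − 2 = 8 completes the 10 across.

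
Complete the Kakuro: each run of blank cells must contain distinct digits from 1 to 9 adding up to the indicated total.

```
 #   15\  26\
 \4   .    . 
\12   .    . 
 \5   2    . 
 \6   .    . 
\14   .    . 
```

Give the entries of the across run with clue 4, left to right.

3 1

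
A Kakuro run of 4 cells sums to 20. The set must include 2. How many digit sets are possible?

6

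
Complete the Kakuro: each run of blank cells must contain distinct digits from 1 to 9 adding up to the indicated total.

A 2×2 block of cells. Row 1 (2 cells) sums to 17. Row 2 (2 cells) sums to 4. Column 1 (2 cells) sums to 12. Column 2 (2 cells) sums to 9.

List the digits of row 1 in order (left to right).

9 8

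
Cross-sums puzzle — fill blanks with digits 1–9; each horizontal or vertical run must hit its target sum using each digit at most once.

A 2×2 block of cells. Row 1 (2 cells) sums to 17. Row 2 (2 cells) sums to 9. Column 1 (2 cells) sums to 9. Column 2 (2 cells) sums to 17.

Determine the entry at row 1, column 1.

8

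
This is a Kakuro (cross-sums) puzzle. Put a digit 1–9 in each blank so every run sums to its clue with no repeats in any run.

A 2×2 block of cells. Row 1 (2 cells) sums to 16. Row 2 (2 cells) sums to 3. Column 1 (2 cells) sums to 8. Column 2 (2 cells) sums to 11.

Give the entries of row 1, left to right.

7 9

16 in 2 cells must be {7,9}; 3 in 2 cells must be {1,2}.
The 16 across and the 8 down share only 7, so (1,1) = 7.
(1,2) = 16 − 7 = 9 completes the 16 across.
(2,1) = 8 − 7 = 1 completes the 8 down.
(2,2) = 3 − 1 = 2 completes the 3 across.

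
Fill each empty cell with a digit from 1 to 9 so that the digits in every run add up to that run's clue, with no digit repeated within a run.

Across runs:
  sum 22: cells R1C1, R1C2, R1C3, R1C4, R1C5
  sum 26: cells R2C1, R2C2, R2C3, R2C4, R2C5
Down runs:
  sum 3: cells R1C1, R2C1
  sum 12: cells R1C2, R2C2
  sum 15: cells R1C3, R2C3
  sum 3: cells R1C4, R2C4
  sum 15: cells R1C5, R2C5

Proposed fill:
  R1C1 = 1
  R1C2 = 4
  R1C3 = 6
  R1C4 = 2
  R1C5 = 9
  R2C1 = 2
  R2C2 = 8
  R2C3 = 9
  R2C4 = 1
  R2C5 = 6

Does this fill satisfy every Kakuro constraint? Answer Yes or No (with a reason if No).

Across: 1+4+6+2+9=22; 2+8+9+1+6=26. Down: 1+2=3; 4+8=12; 6+9=15; 2+1=3; 9+6=15. No digit repeats within any run.

Yes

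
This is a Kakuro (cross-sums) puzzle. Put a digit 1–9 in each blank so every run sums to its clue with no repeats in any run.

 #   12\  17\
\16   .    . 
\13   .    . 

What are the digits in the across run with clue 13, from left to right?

16 in 2 cells must be {7,9}; 17 in 2 cells must be {8,9}.
The 16 across and the 17 down share only 9, so R1C2 = 9.
R2C2 = 17 − 9 = 8 completes the 17 down.
R1C1 = 16 − 9 = 7 completes the 16 across.
R2C1 = 13 − 8 = 5 completes the 13 across.

5 8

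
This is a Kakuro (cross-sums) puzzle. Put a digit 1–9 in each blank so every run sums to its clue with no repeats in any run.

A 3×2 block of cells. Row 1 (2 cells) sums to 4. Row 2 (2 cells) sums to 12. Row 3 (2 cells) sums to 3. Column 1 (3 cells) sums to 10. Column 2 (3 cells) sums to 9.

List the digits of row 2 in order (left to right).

7 5

4 in 2 cells must be {1,3}; 3 in 2 cells must be {1,2}.
Nothing is forced directly, so branch on (1,1), whose candidates are 1 or 3. If (1,1) = 3: that forces (1,2) = 1, (2,1) = 5, after which (2,2) would have to be in {7} for the 12 across but in {2,3,5,6} for the 9 down — contradiction. So (1,1) = 1.
(1,2) = 4 − 1 = 3 completes the 4 across.
Given what's placed, (3,1) must be 2 to fit the 3 across and 10 down.
(3,2) = 3 − 2 = 1 completes the 3 across.
(2,1) = 10 − 3 = 7 completes the 10 down.
(2,2) = 12 − 7 = 5 completes the 12 across.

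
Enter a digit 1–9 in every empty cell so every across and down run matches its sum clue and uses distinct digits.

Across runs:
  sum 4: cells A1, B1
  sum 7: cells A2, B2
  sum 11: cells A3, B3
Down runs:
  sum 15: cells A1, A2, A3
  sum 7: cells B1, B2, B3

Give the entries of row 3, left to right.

7, 4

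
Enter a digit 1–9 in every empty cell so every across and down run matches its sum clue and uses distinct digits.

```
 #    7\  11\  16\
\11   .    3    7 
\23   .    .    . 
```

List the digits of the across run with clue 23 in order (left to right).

6 8 9

23 in 3 cells must be {6,8,9}; 16 in 2 cells must be {7,9}.
R1C1 = 11 − 10 = 1 completes the 11 across.
R2C1 = 7 − 1 = 6 completes the 7 down.
R2C2 = 11 − 3 = 8 completes the 11 down.
R2C3 = 23 − 14 = 9 completes the 23 across.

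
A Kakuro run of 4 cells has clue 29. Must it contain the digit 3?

No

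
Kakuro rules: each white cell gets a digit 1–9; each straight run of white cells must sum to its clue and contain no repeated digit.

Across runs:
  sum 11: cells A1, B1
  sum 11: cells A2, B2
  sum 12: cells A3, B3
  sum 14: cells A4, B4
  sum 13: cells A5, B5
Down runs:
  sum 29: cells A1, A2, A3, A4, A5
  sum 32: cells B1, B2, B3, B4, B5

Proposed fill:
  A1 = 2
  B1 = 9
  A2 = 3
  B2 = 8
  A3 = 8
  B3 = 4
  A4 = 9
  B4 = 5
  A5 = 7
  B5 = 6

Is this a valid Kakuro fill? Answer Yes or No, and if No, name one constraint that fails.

Yes

Across: 2+9=11; 3+8=11; 8+4=12; 9+5=14; 7+6=13. Down: 2+3+8+9+7=29; 9+8+4+5+6=32. No digit repeats within any run.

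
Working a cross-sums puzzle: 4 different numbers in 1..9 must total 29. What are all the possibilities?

{5,7,8,9}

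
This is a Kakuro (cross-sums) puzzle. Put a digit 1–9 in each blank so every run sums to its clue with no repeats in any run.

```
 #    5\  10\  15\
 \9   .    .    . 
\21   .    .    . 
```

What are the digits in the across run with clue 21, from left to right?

4 8 9

The 9 across and the 15 down share only 6, so R1C3 = 6.
The 21 across and the 5 down share only 4, so R2C1 = 4.
R2C3 = 15 − 6 = 9 completes the 15 down.
R1C1 = 5 − 4 = 1 completes the 5 down.
R1C2 = 9 − 7 = 2 completes the 9 across.
R2C2 = 21 − 13 = 8 completes the 21 across.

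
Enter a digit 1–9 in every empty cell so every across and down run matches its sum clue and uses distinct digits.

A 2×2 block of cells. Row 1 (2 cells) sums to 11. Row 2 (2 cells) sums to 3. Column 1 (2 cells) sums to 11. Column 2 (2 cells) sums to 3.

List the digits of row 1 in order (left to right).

9 2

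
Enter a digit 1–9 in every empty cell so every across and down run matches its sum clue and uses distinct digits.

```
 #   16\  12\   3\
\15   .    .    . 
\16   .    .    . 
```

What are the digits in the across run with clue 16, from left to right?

7 8 1

16 in 2 cells must be {7,9}; 3 in 2 cells must be {1,2}.
Nothing is forced directly, so branch on R1C1, whose candidates are 7 or 9. If R1C1 = 7: that forces R1C3 = 2, R2C1 = 9, R2C3 = 1, after which R1C2 would have to be in {6} for the 15 across but in {3,4,5,7,8,9} for the 12 down — contradiction. So R1C1 = 9.
R2C1 = 16 − 9 = 7 completes the 16 down.
Given what's placed, R2C3 must be 1 to fit the 16 across and 3 down.
R1C3 = 3 − 1 = 2 completes the 3 down.
R2C2 = 16 − 8 = 8 completes the 16 across.
R1C2 = 15 − 11 = 4 completes the 15 across.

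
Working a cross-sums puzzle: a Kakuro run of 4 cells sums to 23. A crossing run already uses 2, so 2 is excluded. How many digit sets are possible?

4 distinct digits from 1–9 sum between 10 and 30.
Dropping sets that contain 2.
Enumerating: {1,5,8,9}, {1,6,7,9}, {3,4,7,9}, {3,5,6,9}, {3,5,7,8}, {4,5,6,8}.

6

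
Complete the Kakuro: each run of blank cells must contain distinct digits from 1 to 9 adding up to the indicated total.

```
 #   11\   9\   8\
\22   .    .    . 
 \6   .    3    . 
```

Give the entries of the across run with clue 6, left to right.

2, 3, 1

6 in 3 cells must be {1,2,3}.
R1C2 = 9 − 3 = 6 completes the 9 down.
Given what's placed, R1C3 must be 7 to fit the 22 across and 8 down.
R2C1 = 2: the only remaining digit allowed by both the 6 across and the 11 down.
R2C3 = 6 − 5 = 1 completes the 6 across.
R1C1 = 22 − 13 = 9 completes the 22 across.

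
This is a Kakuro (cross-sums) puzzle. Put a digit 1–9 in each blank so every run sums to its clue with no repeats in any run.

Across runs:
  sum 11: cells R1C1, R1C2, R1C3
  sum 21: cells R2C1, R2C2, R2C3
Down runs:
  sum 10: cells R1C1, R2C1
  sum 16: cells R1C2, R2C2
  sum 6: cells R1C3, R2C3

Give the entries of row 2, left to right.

7, 9, 5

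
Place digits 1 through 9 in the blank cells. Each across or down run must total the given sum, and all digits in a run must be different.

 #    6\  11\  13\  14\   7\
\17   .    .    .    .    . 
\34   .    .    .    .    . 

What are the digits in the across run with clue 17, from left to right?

2, 3, 6, 5, 1

34 in 5 cells must be {4,6,7,8,9}.
Only 4 fits R2C1 under both its across sum 34 and down sum 6.
Given what's placed, R2C5 must be 6 to fit the 34 across and 7 down.
R1C1 = 6 − 4 = 2 completes the 6 down.
R1C5 = 7 − 6 = 1 completes the 7 down.
No cell is forced outright now. R1C4 can only be 5 or 6 (the digits allowed by both its 17 across and its 14 down). If R1C4 = 6: that forces R1C3 = 5, R2C3 = 8, after which R2C4 would have to be in {7,9} for the 34 across but in {8} for the 14 down — contradiction. So R1C4 = 5.
Given what's placed, R1C3 must be 6 to fit the 17 across and 13 down.
R2C3 = 13 − 6 = 7 completes the 13 down.
R2C4 = 14 − 5 = 9 completes the 14 down.
R1C2 = 17 − 14 = 3 completes the 17 across.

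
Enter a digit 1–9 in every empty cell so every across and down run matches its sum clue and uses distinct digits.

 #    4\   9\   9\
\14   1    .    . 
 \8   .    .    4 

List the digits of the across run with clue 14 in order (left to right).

1 8 5

4 in 2 cells must be {1,3}.
R1C3 = 9 − 4 = 5 completes the 9 down.
R2C1 = 4 − 1 = 3 completes the 4 down.
R2C2 = 8 − 7 = 1 completes the 8 across.
R1C2 = 14 − 6 = 8 completes the 14 across.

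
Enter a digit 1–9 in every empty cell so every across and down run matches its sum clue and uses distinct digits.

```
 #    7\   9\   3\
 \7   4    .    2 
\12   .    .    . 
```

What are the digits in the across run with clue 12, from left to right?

3, 8, 1

7 in 3 cells must be {1,2,4}; 3 in 2 cells must be {1,2}.
R1C2 = 7 − 6 = 1 completes the 7 across.
R2C1 = 7 − 4 = 3 completes the 7 down.
R2C2 = 9 − 1 = 8 completes the 9 down.
R2C3 = 12 − 11 = 1 completes the 12 across.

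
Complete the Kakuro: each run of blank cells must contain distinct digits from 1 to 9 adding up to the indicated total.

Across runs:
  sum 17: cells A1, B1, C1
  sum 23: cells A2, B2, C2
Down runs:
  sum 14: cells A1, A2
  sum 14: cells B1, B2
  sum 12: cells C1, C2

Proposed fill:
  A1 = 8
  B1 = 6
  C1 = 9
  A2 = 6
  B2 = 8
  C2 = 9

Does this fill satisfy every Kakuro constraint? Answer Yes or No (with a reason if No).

No — the down run C1–C2 sums to 18, not 12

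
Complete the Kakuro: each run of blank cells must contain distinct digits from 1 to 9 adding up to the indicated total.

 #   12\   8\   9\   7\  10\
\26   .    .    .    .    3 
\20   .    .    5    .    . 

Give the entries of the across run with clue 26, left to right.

R1C3 = 9 − 5 = 4 completes the 9 down.
R2C5 = 10 − 3 = 7 completes the 10 down.
Nothing is forced directly, so branch on R2C2, whose candidates are 1 or 3. If R2C2 = 1: then R1C2 would have to be in {2,5,6,8,9} for the 26 across but in {7} for the 8 down — contradiction. So R2C2 = 3.
R1C2 = 8 − 3 = 5 completes the 8 down.
R1C4 = 6: the only remaining digit allowed by both the 26 across and the 7 down.
Given what's placed, R2C1 must be 4 to fit the 20 across and 12 down.
R2C4 = 20 − 19 = 1 completes the 20 across.
R1C1 = 26 − 18 = 8 completes the 26 across.

8 5 4 6 3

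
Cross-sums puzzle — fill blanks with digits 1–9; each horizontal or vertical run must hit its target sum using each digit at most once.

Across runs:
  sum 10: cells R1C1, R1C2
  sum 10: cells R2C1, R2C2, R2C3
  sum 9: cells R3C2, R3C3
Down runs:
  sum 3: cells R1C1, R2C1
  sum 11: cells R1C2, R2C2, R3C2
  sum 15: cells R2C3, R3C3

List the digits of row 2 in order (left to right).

3 in 2 cells must be {1,2}.
Nothing is forced directly, so branch on R1C1, whose candidates are 1 or 2. If R1C1 = 1: then R1C2 would have to be in {9} for the 10 across but in {1,2,3,4,5,6,7,8} for the 11 down — contradiction. So R1C1 = 2.
R1C2 = 10 − 2 = 8 completes the 10 across.
R2C1 = 3 − 2 = 1 completes the 3 down.
R2C2 = 2: the only remaining digit allowed by both the 10 across and the 11 down.
R2C3 = 10 − 3 = 7 completes the 10 across.
R3C2 = 11 − 10 = 1 completes the 11 down.
R3C3 = 9 − 1 = 8 completes the 9 across.

1, 2, 7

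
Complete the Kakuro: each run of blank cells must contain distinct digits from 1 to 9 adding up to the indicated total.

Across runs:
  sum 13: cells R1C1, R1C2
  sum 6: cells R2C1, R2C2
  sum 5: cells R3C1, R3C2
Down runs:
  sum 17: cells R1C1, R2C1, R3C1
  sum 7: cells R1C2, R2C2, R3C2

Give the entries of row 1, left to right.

9 4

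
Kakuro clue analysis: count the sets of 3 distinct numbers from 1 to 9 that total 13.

3 distinct digits from 1–9 sum between 6 and 24.

7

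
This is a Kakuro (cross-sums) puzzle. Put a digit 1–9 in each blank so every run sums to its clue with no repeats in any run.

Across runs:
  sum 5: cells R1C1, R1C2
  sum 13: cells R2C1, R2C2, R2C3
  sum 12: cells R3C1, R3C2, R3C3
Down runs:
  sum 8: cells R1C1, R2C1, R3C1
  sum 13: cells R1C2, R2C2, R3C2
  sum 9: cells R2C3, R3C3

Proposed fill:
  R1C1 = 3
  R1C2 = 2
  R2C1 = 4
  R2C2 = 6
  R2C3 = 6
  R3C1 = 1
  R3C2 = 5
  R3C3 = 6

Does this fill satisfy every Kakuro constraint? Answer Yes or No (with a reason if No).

No — the down run R2C3–R3C3 sums to 12, not 9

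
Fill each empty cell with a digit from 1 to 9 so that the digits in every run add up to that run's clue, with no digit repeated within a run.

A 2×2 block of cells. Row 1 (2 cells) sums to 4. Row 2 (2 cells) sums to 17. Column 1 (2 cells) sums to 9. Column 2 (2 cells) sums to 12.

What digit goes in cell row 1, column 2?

4 in 2 cells must be {1,3}; 17 in 2 cells must be {8,9}.
The 4 across and the 12 down share only 3, so (1,2) = 3.
The 17 across and the 9 down share only 8, so (2,1) = 8.
(2,2) = 17 − 8 = 9 completes the 17 across.
(1,1) = 4 − 3 = 1 completes the 4 across.

3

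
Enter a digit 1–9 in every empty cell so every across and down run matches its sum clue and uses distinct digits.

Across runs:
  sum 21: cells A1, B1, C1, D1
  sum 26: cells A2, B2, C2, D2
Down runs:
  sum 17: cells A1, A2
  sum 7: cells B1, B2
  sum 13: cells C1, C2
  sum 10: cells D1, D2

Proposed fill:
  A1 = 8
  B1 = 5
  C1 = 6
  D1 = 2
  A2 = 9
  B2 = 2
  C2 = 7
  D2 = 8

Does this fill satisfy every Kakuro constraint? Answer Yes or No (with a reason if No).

Across: 8+5+6+2=21; 9+2+7+8=26. Down: 8+9=17; 5+2=7; 6+7=13; 2+8=10. No digit repeats within any run.

Yes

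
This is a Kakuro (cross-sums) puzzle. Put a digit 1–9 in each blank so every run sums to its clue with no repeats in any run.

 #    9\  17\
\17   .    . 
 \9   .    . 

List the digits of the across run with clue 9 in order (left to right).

1, 8

17 in 2 cells must be {8,9}.
The 17 across and the 9 down share only 8, so R1C1 = 8.
R1C2 = 17 − 8 = 9 completes the 17 across.
R2C1 = 9 − 8 = 1 completes the 9 down.
R2C2 = 9 − 1 = 8 completes the 9 across.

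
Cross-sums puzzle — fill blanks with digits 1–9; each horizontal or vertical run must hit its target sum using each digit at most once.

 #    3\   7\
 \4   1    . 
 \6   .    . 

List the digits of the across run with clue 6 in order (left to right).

2, 4

4 in 2 cells must be {1,3}; 3 in 2 cells must be {1,2}.
R1C2 = 4 − 1 = 3 completes the 4 across.
R2C1 = 3 − 1 = 2 completes the 3 down.
R2C2 = 6 − 2 = 4 completes the 6 across.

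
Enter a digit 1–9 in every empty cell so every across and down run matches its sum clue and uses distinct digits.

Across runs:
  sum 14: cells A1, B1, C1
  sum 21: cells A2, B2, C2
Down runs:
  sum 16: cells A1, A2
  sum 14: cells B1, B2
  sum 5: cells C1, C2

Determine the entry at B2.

8

16 in 2 cells must be {7,9}.
The 21 across and the 5 down share only 4, so C2 = 4.
C1 = 5 − 4 = 1 completes the 5 down.
Given what's placed, A2 must be 9 to fit the 21 across and 16 down.
B2 = 21 − 13 = 8 completes the 21 across.
A1 = 16 − 9 = 7 completes the 16 down.
B1 = 14 − 8 = 6 completes the 14 across.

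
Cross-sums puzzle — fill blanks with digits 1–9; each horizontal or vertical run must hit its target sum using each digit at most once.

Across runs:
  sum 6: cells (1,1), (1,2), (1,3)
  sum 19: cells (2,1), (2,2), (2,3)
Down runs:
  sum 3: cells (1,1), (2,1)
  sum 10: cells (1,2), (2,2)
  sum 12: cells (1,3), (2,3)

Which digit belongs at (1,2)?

6 in 3 cells must be {1,2,3}; 3 in 2 cells must be {1,2}.
The 6 across and the 12 down share only 3, so (1,3) = 3.
The 19 across and the 3 down share only 2, so (2,1) = 2.
(2,3) = 12 − 3 = 9 completes the 12 down.
(1,1) = 3 − 2 = 1 completes the 3 down.
(1,2) = 6 − 4 = 2 completes the 6 across.
(2,2) = 19 − 11 = 8 completes the 19 across.

2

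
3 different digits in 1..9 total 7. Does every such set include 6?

The only way to make 7 from 3 distinct digits is {1,2,4}, which does not contain 6.

No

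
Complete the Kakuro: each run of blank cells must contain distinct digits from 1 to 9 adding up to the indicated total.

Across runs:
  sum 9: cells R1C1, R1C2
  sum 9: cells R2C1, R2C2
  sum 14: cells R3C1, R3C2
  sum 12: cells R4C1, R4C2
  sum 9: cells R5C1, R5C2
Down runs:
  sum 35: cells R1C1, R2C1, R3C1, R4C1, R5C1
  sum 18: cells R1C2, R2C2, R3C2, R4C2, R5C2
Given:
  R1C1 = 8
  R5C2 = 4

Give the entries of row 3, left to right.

6, 8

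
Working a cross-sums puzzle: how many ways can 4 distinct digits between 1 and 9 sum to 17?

9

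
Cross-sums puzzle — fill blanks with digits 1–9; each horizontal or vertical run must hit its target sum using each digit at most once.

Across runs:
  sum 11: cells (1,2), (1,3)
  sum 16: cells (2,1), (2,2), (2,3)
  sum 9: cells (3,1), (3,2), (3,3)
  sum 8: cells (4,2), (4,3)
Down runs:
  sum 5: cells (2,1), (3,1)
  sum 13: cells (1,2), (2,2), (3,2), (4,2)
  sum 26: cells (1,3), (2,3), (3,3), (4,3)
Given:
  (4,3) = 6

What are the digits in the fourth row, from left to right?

(4,2) = 8 − 6 = 2 completes the 8 across.

2 6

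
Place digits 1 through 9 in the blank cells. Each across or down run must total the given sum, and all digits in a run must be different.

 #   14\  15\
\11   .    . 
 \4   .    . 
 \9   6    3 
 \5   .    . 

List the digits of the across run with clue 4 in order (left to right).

4 in 2 cells must be {1,3}.
Given what's placed, R2C2 must be 1 to fit the 4 across and 15 down.
R2C1 = 4 − 1 = 3 completes the 4 across.
Given what's placed, R1C1 must be 4 to fit the 11 across and 14 down.
R1C2 = 11 − 4 = 7 completes the 11 across.
R4C1 = 14 − 13 = 1 completes the 14 down.
R4C2 = 5 − 1 = 4 completes the 5 across.

3 1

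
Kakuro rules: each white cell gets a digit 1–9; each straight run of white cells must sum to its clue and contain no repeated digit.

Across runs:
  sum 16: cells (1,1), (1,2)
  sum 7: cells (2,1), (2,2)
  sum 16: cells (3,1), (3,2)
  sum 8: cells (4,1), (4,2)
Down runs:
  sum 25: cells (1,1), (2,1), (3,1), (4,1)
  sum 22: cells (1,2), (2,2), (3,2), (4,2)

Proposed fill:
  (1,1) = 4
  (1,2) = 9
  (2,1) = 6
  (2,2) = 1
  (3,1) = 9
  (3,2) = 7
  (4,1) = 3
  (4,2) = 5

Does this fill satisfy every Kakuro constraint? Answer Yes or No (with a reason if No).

No — the down run (1,1)–(4,1) sums to 22, not 25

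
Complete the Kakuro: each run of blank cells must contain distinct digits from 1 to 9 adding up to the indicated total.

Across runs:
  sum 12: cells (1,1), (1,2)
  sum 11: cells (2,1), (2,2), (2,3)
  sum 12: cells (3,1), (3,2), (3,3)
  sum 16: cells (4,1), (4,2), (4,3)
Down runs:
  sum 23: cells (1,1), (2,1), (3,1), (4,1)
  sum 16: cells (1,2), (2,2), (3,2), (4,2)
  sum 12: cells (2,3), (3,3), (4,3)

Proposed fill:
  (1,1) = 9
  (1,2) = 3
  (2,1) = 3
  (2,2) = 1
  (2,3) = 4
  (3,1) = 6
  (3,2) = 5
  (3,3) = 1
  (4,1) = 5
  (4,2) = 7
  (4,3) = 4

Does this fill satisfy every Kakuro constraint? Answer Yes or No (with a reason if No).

No — the across run (2,1)–(2,3) sums to 8, not 11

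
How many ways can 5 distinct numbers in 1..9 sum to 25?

5 distinct digits from 1–9 sum between 15 and 35.

12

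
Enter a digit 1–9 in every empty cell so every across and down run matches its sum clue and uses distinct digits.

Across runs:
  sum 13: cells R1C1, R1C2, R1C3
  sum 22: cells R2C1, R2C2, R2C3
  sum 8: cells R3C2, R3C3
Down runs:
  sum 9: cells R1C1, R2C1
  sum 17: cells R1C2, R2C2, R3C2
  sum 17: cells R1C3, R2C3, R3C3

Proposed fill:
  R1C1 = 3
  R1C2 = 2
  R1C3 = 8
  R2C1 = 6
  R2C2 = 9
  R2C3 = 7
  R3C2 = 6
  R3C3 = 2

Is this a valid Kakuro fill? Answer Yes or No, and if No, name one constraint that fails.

Across: 3+2+8=13; 6+9+7=22; 6+2=8. Down: 3+6=9; 2+9+6=17; 8+7+2=17. No digit repeats within any run.

Yes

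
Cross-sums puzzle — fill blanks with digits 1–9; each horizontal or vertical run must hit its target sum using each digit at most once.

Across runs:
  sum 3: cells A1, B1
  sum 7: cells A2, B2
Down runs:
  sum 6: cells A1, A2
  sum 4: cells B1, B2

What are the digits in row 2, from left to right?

4 3

3 in 2 cells must be {1,2}; 4 in 2 cells must be {1,3}.
The 3 across and the 4 down share only 1, so B1 = 1.
B2 = 4 − 1 = 3 completes the 4 down.
A1 = 3 − 1 = 2 completes the 3 across.
A2 = 7 − 3 = 4 completes the 7 across.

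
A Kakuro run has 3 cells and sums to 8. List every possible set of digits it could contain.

3 distinct digits from 1–9 sum between 6 and 24.

{1,2,5}; {1,3,4}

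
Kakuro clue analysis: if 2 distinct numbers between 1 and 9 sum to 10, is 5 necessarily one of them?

No

Counterexample: {1,9} sums to 10 without using 5.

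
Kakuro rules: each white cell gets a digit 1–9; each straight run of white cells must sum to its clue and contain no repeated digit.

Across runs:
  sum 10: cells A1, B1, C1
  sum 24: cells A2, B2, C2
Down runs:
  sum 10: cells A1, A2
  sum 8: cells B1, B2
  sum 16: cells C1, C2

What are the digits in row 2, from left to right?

24 in 3 cells must be {7,8,9}; 16 in 2 cells must be {7,9}.
The 10 across and the 16 down share only 7, so C1 = 7.
The 24 across and the 8 down share only 7, so B2 = 7.
C2 = 16 − 7 = 9 completes the 16 down.
B1 = 8 − 7 = 1 completes the 8 down.
A2 = 24 − 16 = 8 completes the 24 across.
A1 = 10 − 8 = 2 completes the 10 across.

8 7 9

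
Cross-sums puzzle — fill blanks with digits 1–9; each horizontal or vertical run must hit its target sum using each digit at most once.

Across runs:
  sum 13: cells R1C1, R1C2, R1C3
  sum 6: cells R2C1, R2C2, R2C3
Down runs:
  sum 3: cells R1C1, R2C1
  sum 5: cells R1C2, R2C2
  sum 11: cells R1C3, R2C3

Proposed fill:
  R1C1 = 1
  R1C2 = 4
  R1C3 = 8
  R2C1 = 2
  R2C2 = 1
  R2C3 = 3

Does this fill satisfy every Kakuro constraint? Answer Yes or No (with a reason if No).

Across: 1+4+8=13; 2+1+3=6. Down: 1+2=3; 4+1=5; 8+3=11. No digit repeats within any run.

Yes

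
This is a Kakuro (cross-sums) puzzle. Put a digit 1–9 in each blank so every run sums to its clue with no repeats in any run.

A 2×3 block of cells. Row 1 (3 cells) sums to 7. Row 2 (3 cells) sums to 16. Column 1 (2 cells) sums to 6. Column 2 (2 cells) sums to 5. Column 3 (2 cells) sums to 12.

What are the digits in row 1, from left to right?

7 in 3 cells must be {1,2,4}.
The 7 across and the 12 down share only 4, so (1,3) = 4.
(2,3) = 12 − 4 = 8 completes the 12 down.
Nothing is forced directly, so branch on (1,1), whose candidates are 1 or 2. If (1,1) = 2: that forces (1,2) = 1, after which (2,1) would have to be in {1,2,3,5,6,7} for the 16 across but in {4} for the 6 down — contradiction. So (1,1) = 1.
(1,2) = 7 − 5 = 2 completes the 7 across.
(2,1) = 6 − 1 = 5 completes the 6 down.
(2,2) = 16 − 13 = 3 completes the 16 across.

1 2 4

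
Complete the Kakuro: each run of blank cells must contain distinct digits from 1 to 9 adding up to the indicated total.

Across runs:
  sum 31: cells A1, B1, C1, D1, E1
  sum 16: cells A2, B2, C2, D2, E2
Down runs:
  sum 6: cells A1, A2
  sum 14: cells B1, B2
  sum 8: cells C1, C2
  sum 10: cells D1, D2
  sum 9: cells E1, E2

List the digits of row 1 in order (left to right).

2, 8, 5, 9, 7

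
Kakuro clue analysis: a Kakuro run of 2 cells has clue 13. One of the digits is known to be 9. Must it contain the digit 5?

No

The only way to make 13 from 2 distinct digits under that restriction is {4,9}, which does not contain 5.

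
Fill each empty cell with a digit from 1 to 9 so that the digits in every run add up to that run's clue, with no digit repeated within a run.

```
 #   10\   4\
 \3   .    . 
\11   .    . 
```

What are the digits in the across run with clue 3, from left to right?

3 in 2 cells must be {1,2}; 4 in 2 cells must be {1,3}.
The 3 across and the 4 down share only 1, so R1C2 = 1.
R2C2 = 4 − 1 = 3 completes the 4 down.
R1C1 = 3 − 1 = 2 completes the 3 across.
R2C1 = 11 − 3 = 8 completes the 11 across.

2 1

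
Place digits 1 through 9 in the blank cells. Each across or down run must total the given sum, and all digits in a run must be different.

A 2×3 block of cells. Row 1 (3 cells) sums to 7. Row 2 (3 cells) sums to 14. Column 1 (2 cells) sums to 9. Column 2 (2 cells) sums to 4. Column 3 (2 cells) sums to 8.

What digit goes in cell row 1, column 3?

2

7 in 3 cells must be {1,2,4}; 4 in 2 cells must be {1,3}.
The 7 across and the 4 down share only 1, so (1,2) = 1.
Given what's placed, (1,3) must be 2 to fit the 7 across and 8 down.
(2,2) = 4 − 1 = 3 completes the 4 down.
(2,3) = 8 − 2 = 6 completes the 8 down.
(1,1) = 7 − 3 = 4 completes the 7 across.
(2,1) = 14 − 9 = 5 completes the 14 across.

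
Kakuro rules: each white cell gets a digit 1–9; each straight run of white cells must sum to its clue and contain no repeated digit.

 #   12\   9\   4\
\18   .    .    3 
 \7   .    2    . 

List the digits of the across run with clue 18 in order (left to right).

7 in 3 cells must be {1,2,4}; 4 in 2 cells must be {1,3}.
R1C2 = 9 − 2 = 7 completes the 9 down.
Given what's placed, R2C1 must be 4 to fit the 7 across and 12 down.
R2C3 = 7 − 6 = 1 completes the 7 across.
R1C1 = 18 − 10 = 8 completes the 18 across.

8 7 3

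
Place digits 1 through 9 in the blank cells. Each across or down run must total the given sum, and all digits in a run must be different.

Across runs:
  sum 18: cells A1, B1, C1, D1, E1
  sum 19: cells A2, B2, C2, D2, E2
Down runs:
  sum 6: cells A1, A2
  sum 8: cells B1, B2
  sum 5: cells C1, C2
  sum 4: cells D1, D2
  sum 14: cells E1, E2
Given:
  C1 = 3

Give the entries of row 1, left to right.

4 in 2 cells must be {1,3}.
Given what's placed, D1 must be 1 to fit the 18 across and 4 down.
C2 = 5 − 3 = 2 completes the 5 down.
D2 = 4 − 1 = 3 completes the 4 down.
Nothing is forced directly, so branch on E1, whose candidates are 5 or 8. If E1 = 8: that forces B1 = 2, B2 = 6, after which E2 would have to be in {1,7} for the 19 across but in {6} for the 14 down — contradiction. So E1 = 5.
A1 = 2: the only remaining digit allowed by both the 18 across and the 6 down.
B1 = 18 − 11 = 7 completes the 18 across.

2, 7, 3, 1, 5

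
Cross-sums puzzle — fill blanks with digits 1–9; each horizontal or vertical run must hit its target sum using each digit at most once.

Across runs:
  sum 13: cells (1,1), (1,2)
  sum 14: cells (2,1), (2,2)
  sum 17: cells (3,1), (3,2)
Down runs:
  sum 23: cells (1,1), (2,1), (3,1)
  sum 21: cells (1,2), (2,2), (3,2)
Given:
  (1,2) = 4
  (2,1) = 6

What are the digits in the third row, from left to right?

8 9

17 in 2 cells must be {8,9}; 23 in 3 cells must be {6,8,9}.
(1,1) = 13 − 4 = 9 completes the 13 across.
(2,2) = 14 − 6 = 8 completes the 14 across.
(3,1) = 23 − 15 = 8 completes the 23 down.
(3,2) = 17 − 8 = 9 completes the 17 across.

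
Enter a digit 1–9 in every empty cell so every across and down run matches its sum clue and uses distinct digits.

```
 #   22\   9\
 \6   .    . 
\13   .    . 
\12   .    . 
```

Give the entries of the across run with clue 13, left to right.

The 6 across and the 22 down share only 5, so R1C1 = 5.
R1C2 = 6 − 5 = 1 completes the 6 across.
Nothing is forced directly, so branch on R2C1, whose candidates are 8 or 9. If R2C1 = 9: then R2C2 would have to be in {4} for the 13 across but in {2,3,5,6} for the 9 down — contradiction. So R2C1 = 8.
R2C2 = 13 − 8 = 5 completes the 13 across.
R3C1 = 22 − 13 = 9 completes the 22 down.
R3C2 = 12 − 9 = 3 completes the 12 across.

8, 5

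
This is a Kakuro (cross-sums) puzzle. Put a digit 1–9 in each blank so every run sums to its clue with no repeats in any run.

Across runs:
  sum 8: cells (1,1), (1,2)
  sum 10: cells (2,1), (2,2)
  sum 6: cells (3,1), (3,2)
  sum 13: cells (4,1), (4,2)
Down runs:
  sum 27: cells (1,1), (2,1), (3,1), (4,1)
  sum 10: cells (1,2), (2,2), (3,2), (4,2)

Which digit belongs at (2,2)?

10 in 4 cells must be {1,2,3,4}.
Only 4 fits (4,2) under both its across sum 13 and down sum 10.
(4,1) = 13 − 4 = 9 completes the 13 across.
Nothing is forced directly, so branch on (3,2), whose candidates are 1 or 2. If (3,2) = 2: that forces (3,1) = 4, (1,1) = 6, after which (1,2) would have to be in {2} for the 8 across but in {1,3} for the 10 down — contradiction. So (3,2) = 1.
(3,1) = 6 − 1 = 5 completes the 6 across.
No cell is forced outright now. (1,1) can only be 6 or 7 (the digits allowed by both its 8 across and its 27 down). If (1,1) = 7: then (1,2) would have to be in {1} for the 8 across but in {2,3} for the 10 down — contradiction. So (1,1) = 6.
(1,2) = 8 − 6 = 2 completes the 8 across.
(2,1) = 27 − 20 = 7 completes the 27 down.
(2,2) = 10 − 7 = 3 completes the 10 across.

3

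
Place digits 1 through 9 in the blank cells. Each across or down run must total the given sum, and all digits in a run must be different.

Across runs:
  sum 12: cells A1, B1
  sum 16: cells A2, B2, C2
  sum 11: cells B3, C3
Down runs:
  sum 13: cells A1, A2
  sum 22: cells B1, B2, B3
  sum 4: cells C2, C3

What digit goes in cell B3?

8

4 in 2 cells must be {1,3}.
The 11 across and the 4 down share only 3, so C3 = 3.
C2 = 4 − 3 = 1 completes the 4 down.
B3 = 11 − 3 = 8 completes the 11 across.
B2 = 9: the only remaining digit allowed by both the 16 across and the 22 down.
B1 = 22 − 17 = 5 completes the 22 down.
A2 = 16 − 10 = 6 completes the 16 across.
A1 = 12 − 5 = 7 completes the 12 across.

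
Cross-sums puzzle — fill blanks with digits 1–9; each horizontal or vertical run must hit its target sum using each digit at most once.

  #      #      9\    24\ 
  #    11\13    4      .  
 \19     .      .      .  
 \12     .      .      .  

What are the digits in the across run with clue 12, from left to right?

2 3 7

24 in 3 cells must be {7,8,9}.
R1C3 = 13 − 4 = 9 completes the 13 across.
Nothing is forced directly, so branch on R2C2, whose candidates are 2 or 3. If R2C2 = 3: that forces R2C3 = 7, R3C2 = 2, after which R3C3 would have to be in {1,3,4,6,7,9} for the 12 across but in {8} for the 24 down — contradiction. So R2C2 = 2.
R2C3 = 8: the only remaining digit allowed by both the 19 across and the 24 down.
R3C2 = 9 − 6 = 3 completes the 9 down.
R3C3 = 24 − 17 = 7 completes the 24 down.
R2C1 = 19 − 10 = 9 completes the 19 across.
R3C1 = 12 − 10 = 2 completes the 12 across.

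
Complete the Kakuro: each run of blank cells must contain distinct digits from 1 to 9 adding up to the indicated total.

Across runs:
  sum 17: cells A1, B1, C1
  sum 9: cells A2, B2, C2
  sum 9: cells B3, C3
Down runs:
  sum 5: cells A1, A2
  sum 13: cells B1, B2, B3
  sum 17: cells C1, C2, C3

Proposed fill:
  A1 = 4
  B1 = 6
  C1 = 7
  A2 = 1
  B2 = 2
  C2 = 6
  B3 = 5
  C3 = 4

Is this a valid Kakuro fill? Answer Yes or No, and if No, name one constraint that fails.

Yes

Across: 4+6+7=17; 1+2+6=9; 5+4=9. Down: 4+1=5; 6+2+5=13; 7+6+4=17. No digit repeats within any run.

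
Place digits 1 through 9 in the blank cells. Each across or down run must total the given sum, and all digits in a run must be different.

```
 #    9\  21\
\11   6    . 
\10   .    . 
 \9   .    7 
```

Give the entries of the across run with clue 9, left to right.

2 7

R1C2 = 11 − 6 = 5 completes the 11 across.
R2C2 = 21 − 12 = 9 completes the 21 down.
R3C1 = 9 − 7 = 2 completes the 9 across.
R2C1 = 10 − 9 = 1 completes the 10 across.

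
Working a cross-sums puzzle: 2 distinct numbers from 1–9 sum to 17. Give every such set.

2 distinct digits from 1–9 sum between 3 and 17.
Only one set works: {8,9}.

{8,9}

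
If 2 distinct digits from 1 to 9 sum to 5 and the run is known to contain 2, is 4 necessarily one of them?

The only way to make 5 from 2 distinct digits under that restriction is {2,3}, which does not contain 4.

No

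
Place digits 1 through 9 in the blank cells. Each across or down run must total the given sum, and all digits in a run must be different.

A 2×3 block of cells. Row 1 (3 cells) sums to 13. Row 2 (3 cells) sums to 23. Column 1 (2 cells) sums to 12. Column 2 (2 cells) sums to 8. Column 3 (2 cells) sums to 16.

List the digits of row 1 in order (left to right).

4, 2, 7

23 in 3 cells must be {6,8,9}; 16 in 2 cells must be {7,9}.
The 23 across and the 8 down share only 6, so (2,2) = 6.
Given what's placed, (2,3) must be 9 to fit the 23 across and 16 down.
(1,2) = 8 − 6 = 2 completes the 8 down.
(1,3) = 16 − 9 = 7 completes the 16 down.
(2,1) = 23 − 15 = 8 completes the 23 across.
(1,1) = 13 − 9 = 4 completes the 13 across.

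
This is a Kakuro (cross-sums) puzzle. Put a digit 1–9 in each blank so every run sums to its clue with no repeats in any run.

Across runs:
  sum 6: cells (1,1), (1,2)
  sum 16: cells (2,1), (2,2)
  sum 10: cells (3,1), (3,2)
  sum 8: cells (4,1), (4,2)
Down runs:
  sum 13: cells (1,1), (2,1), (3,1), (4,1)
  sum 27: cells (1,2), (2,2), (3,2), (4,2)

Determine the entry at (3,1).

3

16 in 2 cells must be {7,9}.
Only 7 fits (2,1) under both its across sum 16 and down sum 13.
(2,2) = 16 − 7 = 9 completes the 16 across.
Nothing is forced directly, so branch on (1,1), whose candidates are 1 or 2. If (1,1) = 2: that forces (1,2) = 4, (4,2) = 6, (3,2) = 8, after which (4,1) would have to be in {2} for the 8 across but in {1,3} for the 13 down — contradiction. So (1,1) = 1.
(1,2) = 6 − 1 = 5 completes the 6 across.
No cell is forced outright now. (3,1) can only be 2 or 3 (the digits allowed by both its 10 across and its 13 down). If (3,1) = 2: then (3,2) would have to be in {8} for the 10 across but in {6,7} for the 27 down — contradiction. So (3,1) = 3.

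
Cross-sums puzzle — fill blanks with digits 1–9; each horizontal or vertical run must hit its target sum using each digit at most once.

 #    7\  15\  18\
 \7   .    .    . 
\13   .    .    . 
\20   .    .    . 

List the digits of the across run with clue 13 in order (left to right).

7 in 3 cells must be {1,2,4}.
Only 4 fits R3C1 under both its across sum 20 and down sum 7.
Nothing is forced directly, so branch on R3C2, whose candidates are 7 or 9. If R3C2 = 9: that forces R3C3 = 7, R1C3 = 2, R2C3 = 9, R1C1 = 1, R1C2 = 4, after which R2C1 would have to be in {1,3} for the 13 across but in {2} for the 7 down — contradiction. So R3C2 = 7.
R1C2 = 2: the only remaining digit allowed by both the 7 across and the 15 down.
R2C2 = 15 − 9 = 6 completes the 15 down.
R3C3 = 20 − 11 = 9 completes the 20 across.
Given what's placed, R1C1 must be 1 to fit the 7 across and 7 down.
R1C3 = 7 − 3 = 4 completes the 7 across.
R2C1 = 7 − 5 = 2 completes the 7 down.
R2C3 = 13 − 8 = 5 completes the 13 across.

2, 6, 5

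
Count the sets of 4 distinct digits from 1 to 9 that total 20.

12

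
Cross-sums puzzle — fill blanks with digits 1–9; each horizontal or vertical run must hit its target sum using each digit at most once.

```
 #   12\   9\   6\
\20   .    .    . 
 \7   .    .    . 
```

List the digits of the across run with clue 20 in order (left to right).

7 in 3 cells must be {1,2,4}.
The 7 across and the 12 down share only 4, so R2C1 = 4.
R1C1 = 12 − 4 = 8 completes the 12 down.
Given what's placed, R1C3 must be 5 to fit the 20 across and 6 down.
R2C3 = 6 − 5 = 1 completes the 6 down.
R1C2 = 20 − 13 = 7 completes the 20 across.
R2C2 = 7 − 5 = 2 completes the 7 across.

8 7 5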